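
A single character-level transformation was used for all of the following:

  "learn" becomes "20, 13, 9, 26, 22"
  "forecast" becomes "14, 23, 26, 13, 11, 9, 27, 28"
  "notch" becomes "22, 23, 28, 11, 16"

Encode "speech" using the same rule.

l is letter #12 and maps to 20: an offset of 8. The number is (letter's place in the alphabet, a=1) + 8.
For speech: s=19→27, p=16→24, e=5→13, e=5→13, c=3→11, h=8→16.

27, 24, 13, 13, 11, 16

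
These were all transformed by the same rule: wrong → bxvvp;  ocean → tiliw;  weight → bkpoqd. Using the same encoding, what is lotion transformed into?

quaqxx

In wrong: w→b is +5, r→x is +6, o→v is +7, n→v is +8 — the shift increases by 1 each position. Each letter shifts forward by (position + 5), i.e. 5, 6, 7, … — the shift grows by one for each successive letter.
For lotion: l+5=q, o+6=u, t+7=a, i+8=q, o+9=x, n+10=x.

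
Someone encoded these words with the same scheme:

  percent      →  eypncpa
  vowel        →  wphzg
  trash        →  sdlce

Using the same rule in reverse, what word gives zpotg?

video

The word is reversed, then every letter is shifted forward by 11.
Reversing it on zpotg: shift back: z−11=o, p−11=e, o−11=d, t−11=i, g−11=v → oediv; then reverse → video.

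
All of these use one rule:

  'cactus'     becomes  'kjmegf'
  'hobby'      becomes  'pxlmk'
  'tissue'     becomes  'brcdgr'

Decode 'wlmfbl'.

Each letter shifts forward by (position + 8), i.e. 8, 9, 10, … — the shift grows by one for each successive letter.
Decoding wlmfbl: w−8=o, l−9=c, m−10=c, f−11=u, b−12=p, l−13=y.

occupy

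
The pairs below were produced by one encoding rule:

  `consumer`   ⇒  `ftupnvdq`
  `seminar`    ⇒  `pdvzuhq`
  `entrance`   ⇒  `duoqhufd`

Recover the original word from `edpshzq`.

despair

Each letter's alphabet position (a=0..z=25) is mapped through 25·x+7 mod 26 — an affine cipher.
Undoing it on edpshzq: e(4)→25·(4−7)≡3=d; d(3)→25·(3−7)≡4=e; p(15)→25·(15−7)≡18=s; s(18)→25·(18−7)≡15=p; h(7)→25·(7−7)≡0=a; z(25)→25·(25−7)≡8=i; q(16)→25·(16−7)≡17=r (all mod 26).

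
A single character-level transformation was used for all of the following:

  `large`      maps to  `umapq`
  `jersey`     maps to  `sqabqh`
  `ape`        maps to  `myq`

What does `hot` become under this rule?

qac

The shift depends on letter class: consonant l→u is +9, but vowel a→m is +12. Two shifts are in play — +12 for a/e/i/o/u, +9 for every other letter.
Applying it to hot: h(cons)+9=q, o(vowel)+12=a, t(cons)+9=c.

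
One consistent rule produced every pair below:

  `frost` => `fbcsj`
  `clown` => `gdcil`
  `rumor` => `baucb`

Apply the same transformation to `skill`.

smedd

Each letter's alphabet position (a=0..z=25) is mapped through 17·x+24 mod 26 — an affine cipher.
On skill: s(18)→17·18+24≡18=s; k(10)→17·10+24≡12=m; i(8)→17·8+24≡4=e; l(11)→17·11+24≡3=d; l(11)→17·11+24≡3=d (all mod 26).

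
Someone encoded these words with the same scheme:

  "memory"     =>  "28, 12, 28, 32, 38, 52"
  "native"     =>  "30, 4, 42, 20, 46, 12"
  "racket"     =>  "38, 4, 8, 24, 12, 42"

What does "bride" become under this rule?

Each letter becomes 2×(its alphabet position, a=1..z=26) + 2.
Applying it to bride: b=2→6, r=18→38, i=9→20, d=4→10, e=5→12.

6, 38, 20, 10, 12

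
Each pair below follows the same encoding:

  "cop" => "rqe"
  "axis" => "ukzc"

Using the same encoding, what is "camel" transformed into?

The word is reversed, then every letter is shifted forward by 2.
For camel: reverse → lemac; then shift: l+2=n, e+2=g, m+2=o, a+2=c, c+2=e.

ngoce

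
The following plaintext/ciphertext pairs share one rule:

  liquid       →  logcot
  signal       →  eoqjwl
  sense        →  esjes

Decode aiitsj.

wooden

Treating letters as 0–25, the rule is x ↦ 25x + 22 (mod 26).
Decoding aiitsj: a(0)→25·(0−22)≡22=w; i(8)→25·(8−22)≡14=o; i(8)→25·(8−22)≡14=o; t(19)→25·(19−22)≡3=d; s(18)→25·(18−22)≡4=e; j(9)→25·(9−22)≡13=n (all mod 26).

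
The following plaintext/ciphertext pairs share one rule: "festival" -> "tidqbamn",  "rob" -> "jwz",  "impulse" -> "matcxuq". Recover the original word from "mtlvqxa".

spindle

Read the word backwards and shift each letter +8.
Reversing it on mtlvqxa: shift back: m−8=e, t−8=l, l−8=d, v−8=n, q−8=i, x−8=p, a−8=s → eldnips; then reverse → spindle.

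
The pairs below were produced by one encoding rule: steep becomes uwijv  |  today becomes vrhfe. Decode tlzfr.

rival

In steep: s→u is +2, t→w is +3, e→i is +4, e→j is +5 — the shift increases by 1 each position. Each letter shifts forward by (position + 2), i.e. 2, 3, 4, … — the shift grows by one for each successive letter.
Decoding tlzfr: t−2=r, l−3=i, z−4=v, f−5=a, r−6=l.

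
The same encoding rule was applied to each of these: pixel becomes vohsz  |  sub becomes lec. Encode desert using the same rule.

dbocon

The output letters match the input read backwards, each shifted +10: pixel reversed is lexip. Read the word backwards and shift each letter +10.
Applying it to desert: reverse → tresed; then shift: t+10=d, r+10=b, e+10=o, s+10=c, e+10=o, d+10=n.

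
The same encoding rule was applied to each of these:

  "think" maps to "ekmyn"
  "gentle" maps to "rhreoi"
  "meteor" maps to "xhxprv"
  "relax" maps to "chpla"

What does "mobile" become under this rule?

xrftoi

It's a Vigenère-style cipher with numeric key [11,3,4]: position i shifts by key[i mod 3].
Applying it to mobile: m+11=x, o+3=r, b+4=f, i+11=t, l+3=o, e+4=i.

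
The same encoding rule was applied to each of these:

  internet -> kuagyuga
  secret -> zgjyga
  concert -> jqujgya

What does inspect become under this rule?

kuzwgja

The shift depends on letter class: consonant n→u is +7, but vowel i→k is +2. Vowels shift forward by 2 and consonants shift forward by 7.
On inspect: i(vowel)+2=k, n(cons)+7=u, s(cons)+7=z, p(cons)+7=w, e(vowel)+2=g, c(cons)+7=j, t(cons)+7=a.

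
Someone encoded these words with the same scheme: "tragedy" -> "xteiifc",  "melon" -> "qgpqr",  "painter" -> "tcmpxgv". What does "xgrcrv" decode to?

tenant

Shifts by position in tragedy: pos 0: t→x (+4), pos 1: r→t (+2), pos 2: a→e (+4), pos 3: g→i (+2) — repeating every 2. A repeating key of period 2 is used — shifts +4, +2 over and over.
Undoing it on xgrcrv: x−4=t, g−2=e, r−4=n, c−2=a, r−4=n, v−2=t.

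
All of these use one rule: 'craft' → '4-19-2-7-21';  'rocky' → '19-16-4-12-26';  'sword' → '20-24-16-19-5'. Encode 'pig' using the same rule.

17-10-8

The number is (letter's place in the alphabet, a=1) + 1.
Applying it to pig: p=16→17, i=9→10, g=7→8.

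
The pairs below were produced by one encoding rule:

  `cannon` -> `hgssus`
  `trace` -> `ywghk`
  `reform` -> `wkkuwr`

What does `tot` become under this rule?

The shift depends on letter class: consonant c→h is +5, but vowel a→g is +6. The rule splits by letter class: vowels +6, consonants +5.
Applying it to tot: t(cons)+5=y, o(vowel)+6=u, t(cons)+5=y.

yuy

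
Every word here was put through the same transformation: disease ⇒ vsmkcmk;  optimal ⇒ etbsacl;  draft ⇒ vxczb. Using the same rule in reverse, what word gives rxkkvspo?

breeding

d(3)→v(21) and i(8)→s(18) fit y≡15x+2 (mod 26); the inverse of 15 mod 26 is 7. Each letter's alphabet position (a=0..z=25) is mapped through 15·x+2 mod 26 — an affine cipher.
Undoing it on rxkkvspo: r(17)→7·(17−2)≡1=b; x(23)→7·(23−2)≡17=r; k(10)→7·(10−2)≡4=e; k(10)→7·(10−2)≡4=e; v(21)→7·(21−2)≡3=d; s(18)→7·(18−2)≡8=i; p(15)→7·(15−2)≡13=n; o(14)→7·(14−2)≡6=g (all mod 26).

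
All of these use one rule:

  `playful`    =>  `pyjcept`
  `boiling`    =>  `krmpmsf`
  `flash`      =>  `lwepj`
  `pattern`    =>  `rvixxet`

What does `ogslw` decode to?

shock

The output letters match the input read backwards, each shifted +4: playful reversed is lufyalp. Read the word backwards and shift each letter +4.
Decoding ogslw: shift back: o−4=k, g−4=c, s−4=o, l−4=h, w−4=s → kcohs; then reverse → shock.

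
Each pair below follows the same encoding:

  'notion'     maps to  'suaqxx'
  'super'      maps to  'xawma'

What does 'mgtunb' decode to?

hammer

Each letter shifts forward by (position + 5), i.e. 5, 6, 7, … — the shift grows by one for each successive letter.
Reversing it on mgtunb: m−5=h, g−6=a, t−7=m, u−8=m, n−9=e, b−10=r.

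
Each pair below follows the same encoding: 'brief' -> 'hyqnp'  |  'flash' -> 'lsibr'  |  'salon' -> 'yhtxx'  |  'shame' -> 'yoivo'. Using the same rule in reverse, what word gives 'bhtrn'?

Each letter shifts forward by (position + 6), i.e. 6, 7, 8, … — the shift grows by one for each successive letter.
Reversing it on bhtrn: b−6=v, h−7=a, t−8=l, r−9=i, n−10=d.

valid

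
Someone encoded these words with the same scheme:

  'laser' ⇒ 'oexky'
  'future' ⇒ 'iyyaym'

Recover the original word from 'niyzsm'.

kettle

Each letter shifts forward by (position + 3), i.e. 3, 4, 5, … — the shift grows by one for each successive letter.
Reversing it on niyzsm: n−3=k, i−4=e, y−5=t, z−6=t, s−7=l, m−8=e.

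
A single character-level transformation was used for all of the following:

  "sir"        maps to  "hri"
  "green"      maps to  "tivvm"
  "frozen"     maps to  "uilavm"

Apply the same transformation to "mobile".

Each pair mirrors across the alphabet (s↔h, i↔r, r↔i): positions sum to 25. This is the alphabet-reversal cipher (Atbash): a becomes z, b becomes y, etc.
On mobile: m↔n, o↔l, b↔y, i↔r, l↔o, e↔v.

nlyrov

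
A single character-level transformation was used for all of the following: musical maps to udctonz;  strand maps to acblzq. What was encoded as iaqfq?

The shift increases by 1 at each position, starting from +8: 8, 9, 10, ….
Reversing it on iaqfq: i−8=a, a−9=r, q−10=g, f−11=u, q−12=e.

argue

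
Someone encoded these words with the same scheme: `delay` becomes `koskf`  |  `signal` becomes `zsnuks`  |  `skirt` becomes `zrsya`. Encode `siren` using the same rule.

zsyou

The rule splits by letter class: vowels +10, consonants +7.
For siren: s(cons)+7=z, i(vowel)+10=s, r(cons)+7=y, e(vowel)+10=o, n(cons)+7=u.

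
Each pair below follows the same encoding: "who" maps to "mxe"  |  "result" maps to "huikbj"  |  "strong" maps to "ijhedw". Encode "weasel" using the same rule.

This is a Caesar cipher with shift 16.
For weasel: w+16=m, e+16=u, a+16=q, s+16=i, e+16=u, l+16=b.

muqiub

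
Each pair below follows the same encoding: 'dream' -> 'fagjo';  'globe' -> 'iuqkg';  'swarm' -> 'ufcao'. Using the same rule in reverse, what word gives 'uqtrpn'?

shrine

Shifts by position in dream: pos 0: d→f (+2), pos 1: r→a (+9), pos 2: e→g (+2), pos 3: a→j (+9) — repeating every 2. The shifts repeat in a cycle of length 2: positions 0,1,… shift by +2, +9, then the pattern repeats.
Undoing it on uqtrpn: u−2=s, q−9=h, t−2=r, r−9=i, p−2=n, n−9=e.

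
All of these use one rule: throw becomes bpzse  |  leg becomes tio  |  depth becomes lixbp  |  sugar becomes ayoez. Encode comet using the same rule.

ksuib

The rule splits by letter class: vowels +4, consonants +8.
On comet: c(cons)+8=k, o(vowel)+4=s, m(cons)+8=u, e(vowel)+4=i, t(cons)+8=b.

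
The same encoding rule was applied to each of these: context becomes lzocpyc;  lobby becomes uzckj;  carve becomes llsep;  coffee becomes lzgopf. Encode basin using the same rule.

kltry

Shifts by position in context: pos 0: c→l (+9), pos 1: o→z (+11), pos 2: n→o (+1), pos 3: t→c (+9), pos 4: e→p (+11), pos 5: x→y (+1) — repeating every 3. A repeating key of period 3 is used — shifts +9, +11, +1 over and over.
On basin: b+9=k, a+11=l, s+1=t, i+9=r, n+11=y.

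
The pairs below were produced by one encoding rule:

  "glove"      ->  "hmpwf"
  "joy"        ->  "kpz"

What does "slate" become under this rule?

This is a Caesar cipher with shift 1.
Applying it to slate: s+1=t, l+1=m, a+1=b, t+1=u, e+1=f.

tmbuf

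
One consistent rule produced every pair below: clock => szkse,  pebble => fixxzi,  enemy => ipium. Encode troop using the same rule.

c(2)→s(18) and l(11)→z(25) fit y≡21x+2 (mod 26); the inverse of 21 mod 26 is 5. Treating letters as 0–25, the rule is x ↦ 21x + 2 (mod 26).
For troop: t(19)→21·19+2≡11=l; r(17)→21·17+2≡21=v; o(14)→21·14+2≡10=k; o(14)→21·14+2≡10=k; p(15)→21·15+2≡5=f (all mod 26).

lvkkf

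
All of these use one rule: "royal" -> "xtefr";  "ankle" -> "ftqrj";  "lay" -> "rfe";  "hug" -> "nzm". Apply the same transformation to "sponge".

yvttmj

The shift depends on letter class: consonant r→x is +6, but vowel o→t is +5. Two shifts are in play — +5 for a/e/i/o/u, +6 for every other letter.
On sponge: s(cons)+6=y, p(cons)+6=v, o(vowel)+5=t, n(cons)+6=t, g(cons)+6=m, e(vowel)+5=j.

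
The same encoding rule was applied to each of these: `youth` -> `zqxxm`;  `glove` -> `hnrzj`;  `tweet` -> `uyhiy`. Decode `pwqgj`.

Each letter shifts forward by (position + 1), i.e. 1, 2, 3, … — the shift grows by one for each successive letter.
Decoding pwqgj: p−1=o, w−2=u, q−3=n, g−4=c, j−5=e.

ounce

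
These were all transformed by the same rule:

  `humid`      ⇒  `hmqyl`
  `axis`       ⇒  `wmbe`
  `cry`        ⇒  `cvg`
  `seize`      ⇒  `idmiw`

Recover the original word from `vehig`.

cedar

The output letters match the input read backwards, each shifted +4: humid reversed is dimuh. The word is reversed, then every letter is shifted forward by 4.
Undoing it on vehig: shift back: v−4=r, e−4=a, h−4=d, i−4=e, g−4=c → radec; then reverse → cedar.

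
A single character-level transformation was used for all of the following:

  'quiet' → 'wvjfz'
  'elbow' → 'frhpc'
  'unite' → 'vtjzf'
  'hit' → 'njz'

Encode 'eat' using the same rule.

The shift depends on letter class: consonant q→w is +6, but vowel u→v is +1. The rule splits by letter class: vowels +1, consonants +6.
For eat: e(vowel)+1=f, a(vowel)+1=b, t(cons)+6=z.

fbz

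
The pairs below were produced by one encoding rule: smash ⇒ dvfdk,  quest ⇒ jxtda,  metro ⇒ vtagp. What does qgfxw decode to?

s(18)→d(3) and m(12)→v(21) fit y≡23x+5 (mod 26); the inverse of 23 mod 26 is 17. This is an affine cipher: with a=0,…,z=25, each position x becomes (23x+5) mod 26.
Undoing it on qgfxw: q(16)→17·(16−5)≡5=f; g(6)→17·(6−5)≡17=r; f(5)→17·(5−5)≡0=a; x(23)→17·(23−5)≡20=u; w(22)→17·(22−5)≡3=d (all mod 26).

fraud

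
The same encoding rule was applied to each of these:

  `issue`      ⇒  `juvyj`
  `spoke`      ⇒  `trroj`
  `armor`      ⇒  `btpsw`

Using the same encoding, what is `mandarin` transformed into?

ncqhfxpv

Each letter shifts forward by (position + 1), i.e. 1, 2, 3, … — the shift grows by one for each successive letter.
For mandarin: m+1=n, a+2=c, n+3=q, d+4=h, a+5=f, r+6=x, i+7=p, n+8=v.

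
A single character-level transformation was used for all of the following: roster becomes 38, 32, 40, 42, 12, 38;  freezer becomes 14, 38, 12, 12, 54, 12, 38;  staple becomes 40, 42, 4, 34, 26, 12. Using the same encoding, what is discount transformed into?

Each letter becomes 2×(its alphabet position, a=1..z=26) + 2.
For discount: d=4→10, i=9→20, s=19→40, c=3→8, o=15→32, u=21→44, n=14→30, t=20→42.

10, 20, 40, 8, 32, 44, 30, 42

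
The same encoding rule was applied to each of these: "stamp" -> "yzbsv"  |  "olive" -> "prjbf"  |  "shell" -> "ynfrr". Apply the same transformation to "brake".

The shift depends on letter class: consonant s→y is +6, but vowel a→b is +1. Vowels shift forward by 1 and consonants shift forward by 6.
For brake: b(cons)+6=h, r(cons)+6=x, a(vowel)+1=b, k(cons)+6=q, e(vowel)+1=f.

hxbqf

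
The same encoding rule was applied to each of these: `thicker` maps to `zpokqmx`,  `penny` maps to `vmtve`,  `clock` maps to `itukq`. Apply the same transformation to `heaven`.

Shifts by position in thicker: pos 0: t→z (+6), pos 1: h→p (+8), pos 2: i→o (+6), pos 3: c→k (+8) — repeating every 2. The shifts repeat in a cycle of length 2: positions 0,1,… shift by +6, +8, then the pattern repeats.
For heaven: h+6=n, e+8=m, a+6=g, v+8=d, e+6=k, n+8=v.

nmgdkv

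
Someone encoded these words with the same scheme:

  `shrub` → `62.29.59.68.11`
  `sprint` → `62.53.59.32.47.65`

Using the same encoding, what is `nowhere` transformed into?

47.50.74.29.20.59.20

s(#19)→62 and h(#8)→29: differences scale by 3, so n = 3·pos + 5. The formula is n = 3×(alphabet index, a=1) + 5.
Applying it to nowhere: n=14→47, o=15→50, w=23→74, h=8→29, e=5→20, r=18→59, e=5→20.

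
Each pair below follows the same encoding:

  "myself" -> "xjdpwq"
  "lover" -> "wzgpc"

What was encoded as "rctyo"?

Compare letters: m→x is +11, y→j is +11, s→d is +11 — a constant shift. This is a Caesar cipher with shift 11.
Decoding rctyo: r−11=g, c−11=r, t−11=i, y−11=n, o−11=d.

grind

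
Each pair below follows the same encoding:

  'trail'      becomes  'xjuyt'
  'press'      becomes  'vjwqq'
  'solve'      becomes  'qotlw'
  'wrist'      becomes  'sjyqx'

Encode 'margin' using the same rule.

aujkyh

Treating letters as 0–25, the rule is x ↦ 7x + 20 (mod 26).
On margin: m(12)→7·12+20≡0=a; a(0)→7·0+20≡20=u; r(17)→7·17+20≡9=j; g(6)→7·6+20≡10=k; i(8)→7·8+20≡24=y; n(13)→7·13+20≡7=h (all mod 26).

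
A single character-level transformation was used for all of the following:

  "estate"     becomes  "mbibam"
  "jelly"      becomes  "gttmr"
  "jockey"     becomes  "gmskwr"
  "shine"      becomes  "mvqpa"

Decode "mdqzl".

The word is reversed, then every letter is shifted forward by 8.
Decoding mdqzl: shift back: m−8=e, d−8=v, q−8=i, z−8=r, l−8=d → evird; then reverse → drive.

drive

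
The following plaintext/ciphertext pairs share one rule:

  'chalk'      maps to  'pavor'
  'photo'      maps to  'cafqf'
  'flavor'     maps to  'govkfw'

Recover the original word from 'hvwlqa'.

c(2)→p(15) and h(7)→a(0) fit y≡23x+21 (mod 26); the inverse of 23 mod 26 is 17. This is an affine cipher: with a=0,…,z=25, each position x becomes (23x+21) mod 26.
Reversing it on hvwlqa: h(7)→17·(7−21)≡22=w; v(21)→17·(21−21)≡0=a; w(22)→17·(22−21)≡17=r; l(11)→17·(11−21)≡12=m; q(16)→17·(16−21)≡19=t; a(0)→17·(0−21)≡7=h (all mod 26).

warmth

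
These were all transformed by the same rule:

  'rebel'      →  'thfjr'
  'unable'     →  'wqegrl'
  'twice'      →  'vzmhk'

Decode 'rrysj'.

In rebel: r→t is +2, e→h is +3, b→f is +4, e→j is +5 — the shift increases by 1 each position. The shift increases by 1 at each position, starting from +2: 2, 3, 4, ….
Decoding rrysj: r−2=p, r−3=o, y−4=u, s−5=n, j−6=d.

pound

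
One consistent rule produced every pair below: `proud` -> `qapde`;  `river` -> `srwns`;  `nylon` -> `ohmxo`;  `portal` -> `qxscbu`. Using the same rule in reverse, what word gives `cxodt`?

bonus

Shifts by position in proud: pos 0: p→q (+1), pos 1: r→a (+9), pos 2: o→p (+1), pos 3: u→d (+9) — repeating every 2. The shifts repeat in a cycle of length 2: positions 0,1,… shift by +1, +9, then the pattern repeats.
Reversing it on cxodt: c−1=b, x−9=o, o−1=n, d−9=u, t−1=s.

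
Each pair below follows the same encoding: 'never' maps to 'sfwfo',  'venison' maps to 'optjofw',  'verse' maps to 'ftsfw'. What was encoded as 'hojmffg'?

feeling

The output letters match the input read backwards, each shifted +1: never reversed is reven. Two steps: reverse the string, then apply a Caesar shift of +1.
Decoding hojmffg: shift back: h−1=g, o−1=n, j−1=i, m−1=l, f−1=e, f−1=e, g−1=f → gnileef; then reverse → feeling.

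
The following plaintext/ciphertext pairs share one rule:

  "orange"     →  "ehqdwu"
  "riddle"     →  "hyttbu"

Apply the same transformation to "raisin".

hqyiyd

Compare letters: o→e is +16, r→h is +16, a→q is +16 — a constant shift. Each letter is shifted forward by 16 in the alphabet (a Caesar shift of +16).
For raisin: r+16=h, a+16=q, i+16=y, s+16=i, i+16=y, n+16=d.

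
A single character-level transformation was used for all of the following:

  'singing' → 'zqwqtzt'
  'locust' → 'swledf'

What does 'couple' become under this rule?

jwdzwq

In singing: s→z is +7, i→q is +8, n→w is +9, g→q is +10 — the shift increases by 1 each position. Letter i (0-indexed) is shifted by i+7, so successive shifts are 7, 8, 9, ….
For couple: c+7=j, o+8=w, u+9=d, p+10=z, l+11=w, e+12=q.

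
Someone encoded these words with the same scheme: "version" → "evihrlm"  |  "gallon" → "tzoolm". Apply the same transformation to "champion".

Each letter is replaced by its mirror in the alphabet: a↔z, b↔y, c↔x, and so on (the Atbash cipher).
Applying it to champion: c↔x, h↔s, a↔z, m↔n, p↔k, i↔r, o↔l, n↔m.

xsznkrlm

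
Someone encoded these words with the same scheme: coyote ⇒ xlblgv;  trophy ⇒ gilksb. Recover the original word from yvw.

Each pair mirrors across the alphabet (c↔x, o↔l, y↔b): positions sum to 25. This is the alphabet-reversal cipher (Atbash): a becomes z, b becomes y, etc.
Decoding yvw: y↔b, v↔e, w↔d.

bed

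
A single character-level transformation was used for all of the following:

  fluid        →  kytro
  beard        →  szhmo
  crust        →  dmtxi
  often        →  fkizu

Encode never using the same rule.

uzezm

f(5)→k(10) and l(11)→y(24) fit y≡11x+7 (mod 26); the inverse of 11 mod 26 is 19. Each letter's alphabet position (a=0..z=25) is mapped through 11·x+7 mod 26 — an affine cipher.
On never: n(13)→11·13+7≡20=u; e(4)→11·4+7≡25=z; v(21)→11·21+7≡4=e; e(4)→11·4+7≡25=z; r(17)→11·17+7≡12=m (all mod 26).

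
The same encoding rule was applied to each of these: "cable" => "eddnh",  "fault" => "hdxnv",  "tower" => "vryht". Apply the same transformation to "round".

Two shifts are in play — +3 for a/e/i/o/u, +2 for every other letter.
Applying it to round: r(cons)+2=t, o(vowel)+3=r, u(vowel)+3=x, n(cons)+2=p, d(cons)+2=f.

trxpf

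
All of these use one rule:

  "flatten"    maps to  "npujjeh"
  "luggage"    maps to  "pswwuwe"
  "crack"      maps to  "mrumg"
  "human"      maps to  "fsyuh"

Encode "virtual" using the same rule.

f(5)→n(13) and l(11)→p(15) fit y≡9x+20 (mod 26); the inverse of 9 mod 26 is 3. Treating letters as 0–25, the rule is x ↦ 9x + 20 (mod 26).
On virtual: v(21)→9·21+20≡1=b; i(8)→9·8+20≡14=o; r(17)→9·17+20≡17=r; t(19)→9·19+20≡9=j; u(20)→9·20+20≡18=s; a(0)→9·0+20≡20=u; l(11)→9·11+20≡15=p (all mod 26).

borjsup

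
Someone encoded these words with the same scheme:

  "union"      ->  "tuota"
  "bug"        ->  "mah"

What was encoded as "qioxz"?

trick

Two steps: reverse the string, then apply a Caesar shift of +6.
Reversing it on qioxz: shift back: q−6=k, i−6=c, o−6=i, x−6=r, z−6=t → kcirt; then reverse → trick.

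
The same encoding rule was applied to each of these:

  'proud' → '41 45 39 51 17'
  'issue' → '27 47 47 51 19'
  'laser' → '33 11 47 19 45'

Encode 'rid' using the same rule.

45 27 17

p(#16)→41 and r(#18)→45: differences scale by 2, so n = 2·pos + 9. The formula is n = 2×(alphabet index, a=1) + 9.
For rid: r=18→45, i=9→27, d=4→17.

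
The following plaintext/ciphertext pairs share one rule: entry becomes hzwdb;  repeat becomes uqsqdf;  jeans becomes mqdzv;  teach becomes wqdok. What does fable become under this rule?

Shifts by position in entry: pos 0: e→h (+3), pos 1: n→z (+12), pos 2: t→w (+3), pos 3: r→d (+12) — repeating every 2. It's a Vigenère-style cipher with numeric key [3,12]: position i shifts by key[i mod 2].
Applying it to fable: f+3=i, a+12=m, b+3=e, l+12=x, e+3=h.

imexh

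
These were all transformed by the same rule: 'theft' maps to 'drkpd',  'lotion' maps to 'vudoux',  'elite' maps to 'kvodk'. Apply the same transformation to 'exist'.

The shift depends on letter class: consonant t→d is +10, but vowel e→k is +6. Two shifts are in play — +6 for a/e/i/o/u, +10 for every other letter.
Applying it to exist: e(vowel)+6=k, x(cons)+10=h, i(vowel)+6=o, s(cons)+10=c, t(cons)+10=d.

khocd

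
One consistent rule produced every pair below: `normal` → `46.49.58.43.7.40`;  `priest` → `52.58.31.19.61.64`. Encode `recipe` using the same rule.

58.19.13.31.52.19

n(#14)→46 and o(#15)→49: differences scale by 3, so n = 3·pos + 4. The formula is n = 3×(alphabet index, a=1) + 4.
Applying it to recipe: r=18→58, e=5→19, c=3→13, i=9→31, p=16→52, e=5→19.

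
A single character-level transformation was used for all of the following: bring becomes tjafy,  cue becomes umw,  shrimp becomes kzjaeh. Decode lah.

Compare letters: b→t is +18, r→j is +18, i→a is +18 — a constant shift. This is a Caesar cipher with shift 18.
Reversing it on lah: l−18=t, a−18=i, h−18=p.

tip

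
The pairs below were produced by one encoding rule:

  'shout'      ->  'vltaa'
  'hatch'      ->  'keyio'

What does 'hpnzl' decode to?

The shift increases by 1 at each position, starting from +3: 3, 4, 5, ….
Undoing it on hpnzl: h−3=e, p−4=l, n−5=i, z−6=t, l−7=e.

elite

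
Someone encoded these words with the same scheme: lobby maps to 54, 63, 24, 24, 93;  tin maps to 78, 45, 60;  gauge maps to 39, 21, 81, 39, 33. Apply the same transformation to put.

The formula is n = 3×(alphabet index, a=1) + 18.
For put: p=16→66, u=21→81, t=20→78.

66, 81, 78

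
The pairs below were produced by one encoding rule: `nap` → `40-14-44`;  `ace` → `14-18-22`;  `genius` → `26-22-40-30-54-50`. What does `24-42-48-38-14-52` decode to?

n(#14)→40 and a(#1)→14: differences scale by 2, so n = 2·pos + 12. With a=1..z=26, the number is 2·pos + 12.
Undoing it on 24-42-48-38-14-52: 24→(24−12)÷2=6=f, 42→(42−12)÷2=15=o, 48→(48−12)÷2=18=r, 38→(38−12)÷2=13=m, 14→(14−12)÷2=1=a, 52→(52−12)÷2=20=t.

format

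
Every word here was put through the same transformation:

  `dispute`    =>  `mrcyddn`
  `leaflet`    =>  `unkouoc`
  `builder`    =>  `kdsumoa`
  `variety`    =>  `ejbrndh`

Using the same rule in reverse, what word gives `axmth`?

rocky

Shifts by position in dispute: pos 0: d→m (+9), pos 1: i→r (+9), pos 2: s→c (+10), pos 3: p→y (+9), pos 4: u→d (+9), pos 5: t→d (+10) — repeating every 3. The shifts repeat in a cycle of length 3: positions 0,1,… shift by +9, +9, +10, then the pattern repeats.
Decoding axmth: a−9=r, x−9=o, m−10=c, t−9=k, h−9=y.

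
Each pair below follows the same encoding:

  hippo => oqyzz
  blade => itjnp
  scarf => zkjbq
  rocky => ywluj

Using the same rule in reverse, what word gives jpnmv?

check

In hippo: h→o is +7, i→q is +8, p→y is +9, p→z is +10 — the shift increases by 1 each position. The shift increases by 1 at each position, starting from +7: 7, 8, 9, ….
Undoing it on jpnmv: j−7=c, p−8=h, n−9=e, m−10=c, v−11=k.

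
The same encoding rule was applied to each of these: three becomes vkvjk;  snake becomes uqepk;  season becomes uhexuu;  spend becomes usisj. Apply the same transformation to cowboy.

eraguf

In three: t→v is +2, h→k is +3, r→v is +4, e→j is +5 — the shift increases by 1 each position. The shift increases by 1 at each position, starting from +2: 2, 3, 4, ….
On cowboy: c+2=e, o+3=r, w+4=a, b+5=g, o+6=u, y+7=f.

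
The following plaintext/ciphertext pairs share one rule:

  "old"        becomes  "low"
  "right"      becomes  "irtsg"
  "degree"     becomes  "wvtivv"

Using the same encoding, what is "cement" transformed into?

xvnvmg

Each pair mirrors across the alphabet (o↔l, l↔o, d↔w): positions sum to 25. Letters are reflected about the middle of the alphabet (position → 25−position): Atbash.
For cement: c↔x, e↔v, m↔n, e↔v, n↔m, t↔g.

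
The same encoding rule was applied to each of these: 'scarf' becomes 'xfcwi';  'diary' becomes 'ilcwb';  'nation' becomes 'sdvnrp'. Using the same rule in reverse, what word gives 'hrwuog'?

Shifts by position in scarf: pos 0: s→x (+5), pos 1: c→f (+3), pos 2: a→c (+2), pos 3: r→w (+5), pos 4: f→i (+3) — repeating every 3. It's a Vigenère-style cipher with numeric key [5,3,2]: position i shifts by key[i mod 3].
Undoing it on hrwuog: h−5=c, r−3=o, w−2=u, u−5=p, o−3=l, g−2=e.

couple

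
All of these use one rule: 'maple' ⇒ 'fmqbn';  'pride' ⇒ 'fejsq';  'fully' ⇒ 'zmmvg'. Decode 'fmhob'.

angle

The output letters match the input read backwards, each shifted +1: maple reversed is elpam. Read the word backwards and shift each letter +1.
Decoding fmhob: shift back: f−1=e, m−1=l, h−1=g, o−1=n, b−1=a → elgna; then reverse → angle.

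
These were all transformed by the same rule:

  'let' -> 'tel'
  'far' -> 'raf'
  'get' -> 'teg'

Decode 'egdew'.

The word is simply reversed.
Decoding egdew: then reverse → wedge.

wedge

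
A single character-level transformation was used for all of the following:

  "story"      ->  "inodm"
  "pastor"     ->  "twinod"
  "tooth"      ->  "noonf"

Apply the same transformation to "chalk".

s(18)→i(8) and t(19)→n(13) fit y≡5x+22 (mod 26); the inverse of 5 mod 26 is 21. Each letter's alphabet position (a=0..z=25) is mapped through 5·x+22 mod 26 — an affine cipher.
Applying it to chalk: c(2)→5·2+22≡6=g; h(7)→5·7+22≡5=f; a(0)→5·0+22≡22=w; l(11)→5·11+22≡25=z; k(10)→5·10+22≡20=u (all mod 26).

gfwzu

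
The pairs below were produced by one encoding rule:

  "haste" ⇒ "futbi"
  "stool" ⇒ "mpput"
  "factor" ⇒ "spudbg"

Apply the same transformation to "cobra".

bscpd

The output letters match the input read backwards, each shifted +1: haste reversed is etsah. Two steps: reverse the string, then apply a Caesar shift of +1.
On cobra: reverse → arboc; then shift: a+1=b, r+1=s, b+1=c, o+1=p, c+1=d.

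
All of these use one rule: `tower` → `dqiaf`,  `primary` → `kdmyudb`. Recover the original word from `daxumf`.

The output letters match the input read backwards, each shifted +12: tower reversed is rewot. Read the word backwards and shift each letter +12.
Undoing it on daxumf: shift back: d−12=r, a−12=o, x−12=l, u−12=i, m−12=a, f−12=t → roliat; then reverse → tailor.

tailor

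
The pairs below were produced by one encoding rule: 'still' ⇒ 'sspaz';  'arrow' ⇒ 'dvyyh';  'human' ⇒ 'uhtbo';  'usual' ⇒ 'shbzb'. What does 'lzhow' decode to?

phase

The output letters match the input read backwards, each shifted +7: still reversed is llits. Two steps: reverse the string, then apply a Caesar shift of +7.
Decoding lzhow: shift back: l−7=e, z−7=s, h−7=a, o−7=h, w−7=p → esahp; then reverse → phase.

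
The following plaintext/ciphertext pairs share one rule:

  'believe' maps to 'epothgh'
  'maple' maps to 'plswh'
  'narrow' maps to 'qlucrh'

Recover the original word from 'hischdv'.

Shifts by position in believe: pos 0: b→e (+3), pos 1: e→p (+11), pos 2: l→o (+3), pos 3: i→t (+11) — repeating every 2. A repeating key of period 2 is used — shifts +3, +11 over and over.
Decoding hischdv: h−3=e, i−11=x, s−3=p, c−11=r, h−3=e, d−11=s, v−3=s.

express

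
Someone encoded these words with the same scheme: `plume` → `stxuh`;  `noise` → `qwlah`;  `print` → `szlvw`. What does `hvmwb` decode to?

enjoy

Shifts by position in plume: pos 0: p→s (+3), pos 1: l→t (+8), pos 2: u→x (+3), pos 3: m→u (+8) — repeating every 2. The shifts repeat in a cycle of length 2: positions 0,1,… shift by +3, +8, then the pattern repeats.
Undoing it on hvmwb: h−3=e, v−8=n, m−3=j, w−8=o, b−3=y.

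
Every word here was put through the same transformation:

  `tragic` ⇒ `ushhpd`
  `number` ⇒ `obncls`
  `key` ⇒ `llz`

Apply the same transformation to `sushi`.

tbtip

Two shifts are in play — +7 for a/e/i/o/u, +1 for every other letter.
Applying it to sushi: s(cons)+1=t, u(vowel)+7=b, s(cons)+1=t, h(cons)+1=i, i(vowel)+7=p.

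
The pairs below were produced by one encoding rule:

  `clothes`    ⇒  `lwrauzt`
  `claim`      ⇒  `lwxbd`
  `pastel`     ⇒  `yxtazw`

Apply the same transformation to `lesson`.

c(2)→l(11) and l(11)→w(22) fit y≡7x+23 (mod 26); the inverse of 7 mod 26 is 15. Treating letters as 0–25, the rule is x ↦ 7x + 23 (mod 26).
Applying it to lesson: l(11)→7·11+23≡22=w; e(4)→7·4+23≡25=z; s(18)→7·18+23≡19=t; s(18)→7·18+23≡19=t; o(14)→7·14+23≡17=r; n(13)→7·13+23≡10=k (all mod 26).

wzttrk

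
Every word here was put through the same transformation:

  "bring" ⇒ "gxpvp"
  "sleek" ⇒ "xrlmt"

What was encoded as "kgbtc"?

fault

The shift increases by 1 at each position, starting from +5: 5, 6, 7, ….
Decoding kgbtc: k−5=f, g−6=a, b−7=u, t−8=l, c−9=t.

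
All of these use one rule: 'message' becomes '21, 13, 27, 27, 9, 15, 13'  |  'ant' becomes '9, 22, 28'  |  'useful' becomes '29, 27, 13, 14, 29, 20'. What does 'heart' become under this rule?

m is letter #13 and maps to 21: an offset of 8. Each letter is replaced by its alphabet position (a=1..z=26) + 8.
Applying it to heart: h=8→16, e=5→13, a=1→9, r=18→26, t=20→28.

16, 13, 9, 26, 28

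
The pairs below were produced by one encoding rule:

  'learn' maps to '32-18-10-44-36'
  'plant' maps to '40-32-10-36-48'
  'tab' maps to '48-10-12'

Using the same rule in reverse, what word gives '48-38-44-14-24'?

l(#12)→32 and e(#5)→18: differences scale by 2, so n = 2·pos + 8. The formula is n = 2×(alphabet index, a=1) + 8.
Decoding 48-38-44-14-24: 48→(48−8)÷2=20=t, 38→(38−8)÷2=15=o, 44→(44−8)÷2=18=r, 14→(14−8)÷2=3=c, 24→(24−8)÷2=8=h.

torch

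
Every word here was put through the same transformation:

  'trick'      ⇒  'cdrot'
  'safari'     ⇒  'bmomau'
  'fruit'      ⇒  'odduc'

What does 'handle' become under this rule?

qmwpuq

Shifts by position in trick: pos 0: t→c (+9), pos 1: r→d (+12), pos 2: i→r (+9), pos 3: c→o (+12) — repeating every 2. It's a Vigenère-style cipher with numeric key [9,12]: position i shifts by key[i mod 2].
On handle: h+9=q, a+12=m, n+9=w, d+12=p, l+9=u, e+12=q.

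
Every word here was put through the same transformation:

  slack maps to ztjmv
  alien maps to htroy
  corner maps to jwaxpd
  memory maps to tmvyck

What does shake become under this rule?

zpjup

In slack: s→z is +7, l→t is +8, a→j is +9, c→m is +10 — the shift increases by 1 each position. The shift increases by 1 at each position, starting from +7: 7, 8, 9, ….
Applying it to shake: s+7=z, h+8=p, a+9=j, k+10=u, e+11=p.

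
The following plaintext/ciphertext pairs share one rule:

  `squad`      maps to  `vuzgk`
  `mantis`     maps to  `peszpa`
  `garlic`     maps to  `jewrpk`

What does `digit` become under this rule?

gmloa

In squad: s→v is +3, q→u is +4, u→z is +5, a→g is +6 — the shift increases by 1 each position. Letter i (0-indexed) is shifted by i+3, so successive shifts are 3, 4, 5, ….
Applying it to digit: d+3=g, i+4=m, g+5=l, i+6=o, t+7=a.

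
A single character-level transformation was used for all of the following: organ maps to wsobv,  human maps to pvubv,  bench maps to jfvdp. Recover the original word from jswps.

brook

Shifts by position in organ: pos 0: o→w (+8), pos 1: r→s (+1), pos 2: g→o (+8), pos 3: a→b (+1) — repeating every 2. The shifts repeat in a cycle of length 2: positions 0,1,… shift by +8, +1, then the pattern repeats.
Decoding jswps: j−8=b, s−1=r, w−8=o, p−1=o, s−8=k.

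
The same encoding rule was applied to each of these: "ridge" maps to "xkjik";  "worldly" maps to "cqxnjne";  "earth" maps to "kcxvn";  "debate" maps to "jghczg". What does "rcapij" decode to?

launch

Shifts by position in ridge: pos 0: r→x (+6), pos 1: i→k (+2), pos 2: d→j (+6), pos 3: g→i (+2) — repeating every 2. The shifts repeat in a cycle of length 2: positions 0,1,… shift by +6, +2, then the pattern repeats.
Undoing it on rcapij: r−6=l, c−2=a, a−6=u, p−2=n, i−6=c, j−2=h.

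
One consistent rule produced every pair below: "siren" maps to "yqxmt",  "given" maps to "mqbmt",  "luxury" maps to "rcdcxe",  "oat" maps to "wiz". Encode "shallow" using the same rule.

The shift depends on letter class: consonant s→y is +6, but vowel i→q is +8. The rule splits by letter class: vowels +8, consonants +6.
For shallow: s(cons)+6=y, h(cons)+6=n, a(vowel)+8=i, l(cons)+6=r, l(cons)+6=r, o(vowel)+8=w, w(cons)+6=c.

ynirrwc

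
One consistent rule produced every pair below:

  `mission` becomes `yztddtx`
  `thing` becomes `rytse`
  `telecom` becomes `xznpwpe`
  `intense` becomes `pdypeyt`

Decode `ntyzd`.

The output letters match the input read backwards, each shifted +11: mission reversed is noissim. Two steps: reverse the string, then apply a Caesar shift of +11.
Undoing it on ntyzd: shift back: n−11=c, t−11=i, y−11=n, z−11=o, d−11=s → cinos; then reverse → sonic.

sonic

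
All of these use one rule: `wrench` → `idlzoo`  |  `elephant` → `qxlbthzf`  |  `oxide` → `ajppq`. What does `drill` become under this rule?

Shifts by position in wrench: pos 0: w→i (+12), pos 1: r→d (+12), pos 2: e→l (+7), pos 3: n→z (+12), pos 4: c→o (+12), pos 5: h→o (+7) — repeating every 3. The shifts repeat in a cycle of length 3: positions 0,1,… shift by +12, +12, +7, then the pattern repeats.
For drill: d+12=p, r+12=d, i+7=p, l+12=x, l+12=x.

pdpxx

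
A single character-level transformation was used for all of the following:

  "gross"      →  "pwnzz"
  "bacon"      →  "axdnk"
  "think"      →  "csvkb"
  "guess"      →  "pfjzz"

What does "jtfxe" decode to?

equal

g(6)→p(15) and r(17)→w(22) fit y≡3x+23 (mod 26); the inverse of 3 mod 26 is 9. This is an affine cipher: with a=0,…,z=25, each position x becomes (3x+23) mod 26.
Reversing it on jtfxe: j(9)→9·(9−23)≡4=e; t(19)→9·(19−23)≡16=q; f(5)→9·(5−23)≡20=u; x(23)→9·(23−23)≡0=a; e(4)→9·(4−23)≡11=l (all mod 26).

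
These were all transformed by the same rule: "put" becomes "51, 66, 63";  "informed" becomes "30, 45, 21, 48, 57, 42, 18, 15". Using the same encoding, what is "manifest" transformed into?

p(#16)→51 and u(#21)→66: differences scale by 3, so n = 3·pos + 3. The formula is n = 3×(alphabet index, a=1) + 3.
Applying it to manifest: m=13→42, a=1→6, n=14→45, i=9→30, f=6→21, e=5→18, s=19→60, t=20→63.

42, 6, 45, 30, 21, 18, 60, 63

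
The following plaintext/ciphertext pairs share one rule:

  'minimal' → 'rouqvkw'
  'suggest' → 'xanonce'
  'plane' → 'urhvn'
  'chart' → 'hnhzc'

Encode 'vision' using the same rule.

aozqxx

Letter i (0-indexed) is shifted by i+5, so successive shifts are 5, 6, 7, ….
Applying it to vision: v+5=a, i+6=o, s+7=z, i+8=q, o+9=x, n+10=x.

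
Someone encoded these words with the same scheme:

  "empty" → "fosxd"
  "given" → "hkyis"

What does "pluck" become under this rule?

In empty: e→f is +1, m→o is +2, p→s is +3, t→x is +4 — the shift increases by 1 each position. The shift increases by 1 at each position, starting from +1: 1, 2, 3, ….
Applying it to pluck: p+1=q, l+2=n, u+3=x, c+4=g, k+5=p.

qnxgp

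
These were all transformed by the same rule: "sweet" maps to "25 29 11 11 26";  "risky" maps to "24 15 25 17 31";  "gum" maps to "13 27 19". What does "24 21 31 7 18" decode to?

s is letter #19 and maps to 25: an offset of 6. Each letter is replaced by its alphabet position (a=1..z=26) + 6.
Reversing it on 24 21 31 7 18: 24→(24−6)÷1=18=r, 21→(21−6)÷1=15=o, 31→(31−6)÷1=25=y, 7→(7−6)÷1=1=a, 18→(18−6)÷1=12=l.

royal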